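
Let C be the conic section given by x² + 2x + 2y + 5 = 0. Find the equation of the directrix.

Only x is squared. Complete the square in x: (x + 1)² = -2(y + 2).
Vertex (-1, -2); 4p = -2 so p = -1/2. Opens down.
Directrix is the horizontal line y = k − p = -2 − (-1/2) = -3/2.

y = -3/2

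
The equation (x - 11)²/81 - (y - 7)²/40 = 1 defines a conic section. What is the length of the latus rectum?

Center (11, 7). The positive term is the x-term, so the transverse axis is horizontal; a² = 81, b² = 40.
Latus rectum length = 2b²/a = 2·40/9 = 80/9.

80/9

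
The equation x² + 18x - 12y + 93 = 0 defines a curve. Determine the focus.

(-9, 4)

Only x is squared. Complete the square in x: (x + 9)² = 12(y - 1).
Vertex (-9, 1); 4p = 12 so p = 3. Opens up.
Focus is p units from the vertex along the axis: (h, k + p).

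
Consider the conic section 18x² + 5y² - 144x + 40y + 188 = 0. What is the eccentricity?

Group the x- and y-terms: 18(x² - 8x) + 5(y² + 8y) = -188
Complete the square in x and y: 18(x - 4)² + 5(y + 4)² = -188 + 288 + 80 = 180
Dividing both sides by 180: (x - 4)²/10 + (y + 4)²/36 = 1
Ellipse, center (4, -4), major axis vertical; a² = 36, b² = 10.
c² = a² - b² = 26, so c = √26.
e = c/a = √26/6.

e = √26/6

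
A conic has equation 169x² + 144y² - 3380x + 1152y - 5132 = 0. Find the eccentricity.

Group the x- and y-terms: 169(x² - 20x) + 144(y² + 8y) = 5132
169(x - 10)² + 144(y + 4)² = 5132 + 16900 + 2304 = 24336
Dividing both sides by 24336: (x - 10)²/144 + (y + 4)²/169 = 1
Ellipse, center (10, -4), major axis vertical; a² = 169, b² = 144.
c² = a² - b² = 25, so c = 5.
e = c/a = 5/13.

e = 5/13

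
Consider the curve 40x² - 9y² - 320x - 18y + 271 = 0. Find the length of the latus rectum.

80/3

Group the x- and y-terms: 40(x² - 8x) -9(y² + 2y) = -271
Complete the square: 40(x - 4)² -9(y + 1)² = -271 + 640 - 9 = 360
Divide through by 360 to get (x - 4)²/9 - (y + 1)²/40 = 1.
Hyperbola, center (4, -1), transverse axis horizontal; a² = 9, b² = 40.
Latus rectum length = 2b²/a = 2·40/3 = 80/3.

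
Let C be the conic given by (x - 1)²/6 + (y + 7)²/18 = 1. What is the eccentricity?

e = √6/3

Center (1, -7). The larger denominator 18 sits under the y-term, so the major axis is vertical; a² = 18, b² = 6.
c² = a² - b² = 12, so c = 2√3.
e = c/a = 2√3/3√2 = √6/3.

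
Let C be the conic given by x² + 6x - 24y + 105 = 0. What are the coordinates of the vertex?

Only x is squared. Complete the square in x: (x + 3)² = 24(y - 4).
Vertex (-3, 4); 4p = 24 so p = 6. Opens up.

(-3, 4)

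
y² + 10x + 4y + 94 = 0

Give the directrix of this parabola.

Only y is squared. Complete the square in y: (y + 2)² = -10(x + 9).
Vertex (-9, -2); 4p = -10 so p = -5/2. Opens left.
Directrix is the vertical line x = h − p = -9 − (-5/2) = -13/2.

x = -13/2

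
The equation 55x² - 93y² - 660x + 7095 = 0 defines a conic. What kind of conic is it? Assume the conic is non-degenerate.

hyperbola

No xy term. Coefficients of x² and y² are A = 55, C = -93.
A and C have opposite signs ⇒ hyperbola.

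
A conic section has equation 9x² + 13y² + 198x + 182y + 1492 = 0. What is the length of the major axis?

Rearranging, 9(x² + 22x) + 13(y² + 14y) = -1492.
Complete the square in x and y: 9(x + 11)² + 13(y + 7)² = -1492 + 1089 + 637 = 234
Divide through by 234 to get (x + 11)²/26 + (y + 7)²/18 = 1.
Ellipse, center (-11, -7), major axis horizontal; a² = 26, b² = 18.
a² = 26 so a = √26; the major axis has length 2a = 2√26.

2√26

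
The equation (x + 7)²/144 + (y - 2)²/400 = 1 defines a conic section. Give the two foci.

Center (-7, 2). The larger denominator 400 sits under the y-term, so the major axis is vertical; a² = 400, b² = 144.
c² = a² - b² = 400 - 144 = 256, so c = 16.
Foci lie on the vertical axis through the center: (h, k ± c).

(-7, -14) and (-7, 18)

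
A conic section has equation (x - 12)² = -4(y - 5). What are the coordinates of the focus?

Vertex (12, 5); 4p = -4 so p = -1. Opens down.
Focus is p units from the vertex along the axis: (h, k + p).

(12, 4)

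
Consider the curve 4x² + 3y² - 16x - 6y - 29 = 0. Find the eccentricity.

4(x² - 4x) + 3(y² - 2y) = 29
4(x - 2)² + 3(y - 1)² = 29 + 16 + 3 = 48
Divide through by 48 to get (x - 2)²/12 + (y - 1)²/16 = 1.
Ellipse, center (2, 1), major axis vertical; a² = 16, b² = 12.
c² = a² - b² = 4, so c = 2.
e = c/a = 2/4 = 1/2.

e = 1/2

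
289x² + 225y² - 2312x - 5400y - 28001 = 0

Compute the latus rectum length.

450/17

289(x² - 8x) + 225(y² - 24y) = 28001
Complete the square in x and y: 289(x - 4)² + 225(y - 12)² = 28001 + 4624 + 32400 = 65025
Dividing both sides by 65025: (x - 4)²/225 + (y - 12)²/289 = 1
Ellipse, center (4, 12), major axis vertical; a² = 289, b² = 225.
Latus rectum length = 2b²/a = 2·225/17 = 450/17.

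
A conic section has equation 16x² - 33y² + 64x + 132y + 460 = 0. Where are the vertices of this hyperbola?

Group: 16(x² + 4x) -33(y² - 4y) = -460
Complete the square in x and y: 16(x + 2)² -33(y - 2)² = -460 + 64 - 132 = -528
Divide by -528: (y - 2)²/16 - (x + 2)²/33 = 1
Hyperbola, center (-2, 2), transverse axis vertical; a² = 16, b² = 33.
a = 4. Vertices at (h, k ± a).

(-2, -2) and (-2, 6)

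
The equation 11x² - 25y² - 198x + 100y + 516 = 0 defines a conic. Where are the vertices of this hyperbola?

(4, 2) and (14, 2)

Group the x- and y-terms: 11(x² - 18x) -25(y² - 4y) = -516
Completing the square gives 11(x - 9)² -25(y - 2)² = -516 + 891 - 100 = 275.
Dividing both sides by 275: (x - 9)²/25 - (y - 2)²/11 = 1
Hyperbola, center (9, 2), transverse axis horizontal; a² = 25, b² = 11.
a = 5. Vertices at (h ± a, k).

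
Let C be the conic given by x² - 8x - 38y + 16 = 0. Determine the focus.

Only x is squared. Complete the square in x: (x - 4)² = 38y.
Vertex (4, 0); 4p = 38 so p = 19/2. Opens up.
Focus is p units from the vertex along the axis: (h, k + p).

(4, 19/2)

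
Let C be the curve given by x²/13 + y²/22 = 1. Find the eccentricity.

e = 3√22/22

Center (0, 0). The larger denominator 22 sits under the y-term, so the major axis is vertical; a² = 22, b² = 13.
c² = a² - b² = 9, so c = 3.
e = c/a = 3/√22 = 3√22/22.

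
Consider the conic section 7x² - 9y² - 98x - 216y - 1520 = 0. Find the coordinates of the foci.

Group: 7(x² - 14x) -9(y² + 24y) = 1520
Complete the square in x and y: 7(x - 7)² -9(y + 12)² = 1520 + 343 - 1296 = 567
Divide through by 567 to get (x - 7)²/81 - (y + 12)²/63 = 1.
Hyperbola, center (7, -12), transverse axis horizontal; a² = 81, b² = 63.
c² = a² + b² = 81 + 63 = 144, so c = 12.
Foci lie on the horizontal axis through the center: (h ± c, k).

(-5, -12) and (19, -12)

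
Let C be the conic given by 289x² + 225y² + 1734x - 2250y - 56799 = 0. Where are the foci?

Group the x- and y-terms: 289(x² + 6x) + 225(y² - 10y) = 56799
Complete the square in x and y: 289(x + 3)² + 225(y - 5)² = 56799 + 2601 + 5625 = 65025
Divide by 65025: (x + 3)²/225 + (y - 5)²/289 = 1
Ellipse, center (-3, 5), major axis vertical; a² = 289, b² = 225.
c² = a² - b² = 289 - 225 = 64, so c = 8.
Foci lie on the vertical axis through the center: (h, k ± c).

(-3, -3) and (-3, 13)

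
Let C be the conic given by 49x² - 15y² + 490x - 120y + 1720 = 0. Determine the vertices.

49(x² + 10x) -15(y² + 8y) = -1720
Completing the square gives 49(x + 5)² -15(y + 4)² = -1720 + 1225 - 240 = -735.
Divide by -735: (y + 4)²/49 - (x + 5)²/15 = 1
Hyperbola, center (-5, -4), transverse axis vertical; a² = 49, b² = 15.
a = 7. Vertices at (h, k ± a).

(-5, -11) and (-5, 3)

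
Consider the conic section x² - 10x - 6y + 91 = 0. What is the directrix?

Only x is squared. Complete the square in x: (x - 5)² = 6(y - 11).
Vertex (5, 11); 4p = 6 so p = 3/2. Opens up.
Directrix is the horizontal line y = k − p = 11 − (3/2) = 19/2.

y = 19/2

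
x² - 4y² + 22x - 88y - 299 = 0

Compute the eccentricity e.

Collect terms: (x² + 22x) -4(y² + 22y) = 299
(x + 11)² -4(y + 11)² = 299 + 121 - 484 = -64
Divide by -64: (y + 11)²/16 - (x + 11)²/64 = 1
Hyperbola, center (-11, -11), transverse axis vertical; a² = 16, b² = 64.
c² = a² + b² = 80, so c = 4√5.
e = c/a = 4√5/4 = √5.

e = √5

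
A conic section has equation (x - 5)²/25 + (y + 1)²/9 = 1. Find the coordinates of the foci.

Center (5, -1). The larger denominator 25 sits under the x-term, so the major axis is horizontal; a² = 25, b² = 9.
c² = a² - b² = 25 - 9 = 16, so c = 4.
Foci lie on the horizontal axis through the center: (h ± c, k).

(1, -1) and (9, -1)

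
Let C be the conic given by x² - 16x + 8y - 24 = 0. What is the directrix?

y = 13

Only x is squared. Complete the square in x: (x - 8)² = -8(y - 11).
Vertex (8, 11); 4p = -8 so p = -2. Opens down.
Directrix is the horizontal line y = k − p = 11 − (-2) = 13.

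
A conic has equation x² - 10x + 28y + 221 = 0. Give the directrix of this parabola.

Only x is squared. Complete the square in x: (x - 5)² = -28(y + 7).
Vertex (5, -7); 4p = -28 so p = -7. Opens down.
Directrix is the horizontal line y = k − p = -7 − (-7) = 0.

y = 0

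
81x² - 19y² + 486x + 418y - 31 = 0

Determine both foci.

Rearranging, 81(x² + 6x) -19(y² - 22y) = 31.
Complete the square: 81(x + 3)² -19(y - 11)² = 31 + 729 - 2299 = -1539
Divide by -1539: (y - 11)²/81 - (x + 3)²/19 = 1
Hyperbola, center (-3, 11), transverse axis vertical; a² = 81, b² = 19.
c² = a² + b² = 81 + 19 = 100, so c = 10.
Foci lie on the vertical axis through the center: (h, k ± c).

(-3, 1) and (-3, 21)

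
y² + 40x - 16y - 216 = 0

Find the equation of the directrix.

Only y is squared. Complete the square in y: (y - 8)² = -40(x - 7).
Vertex (7, 8); 4p = -40 so p = -10. Opens left.
Directrix is the vertical line x = h − p = 7 − (-10) = 17.

x = 17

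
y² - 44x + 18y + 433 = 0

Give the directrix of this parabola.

x = -3

Only y is squared. Complete the square in y: (y + 9)² = 44(x - 8).
Vertex (8, -9); 4p = 44 so p = 11. Opens right.
Directrix is the vertical line x = h − p = 8 − (11) = -3.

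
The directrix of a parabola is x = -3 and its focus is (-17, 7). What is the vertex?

(-10, 7)

The vertex is the midpoint between the focus and the directrix along the axis of symmetry.
Axis is horizontal (directrix is vertical). Vertex x-coordinate = (-17 + (-3))/2 = -10; y-coordinate = 7.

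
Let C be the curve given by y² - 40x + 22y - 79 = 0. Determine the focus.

Only y is squared. Complete the square in y: (y + 11)² = 40(x + 5).
Vertex (-5, -11); 4p = 40 so p = 10. Opens right.
Focus is p units from the vertex along the axis: (h + p, k).

(5, -11)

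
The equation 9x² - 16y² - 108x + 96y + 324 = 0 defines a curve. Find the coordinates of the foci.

Group the x- and y-terms: 9(x² - 12x) -16(y² - 6y) = -324
9(x - 6)² -16(y - 3)² = -324 + 324 - 144 = -144
Dividing both sides by -144: (y - 3)²/9 - (x - 6)²/16 = 1
Hyperbola, center (6, 3), transverse axis vertical; a² = 9, b² = 16.
c² = a² + b² = 9 + 16 = 25, so c = 5.
Foci lie on the vertical axis through the center: (h, k ± c).

(6, -2) and (6, 8)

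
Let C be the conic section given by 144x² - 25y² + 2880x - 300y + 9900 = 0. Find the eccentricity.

e = 13/5

144(x² + 20x) -25(y² + 12y) = -9900
Complete the square in x and y: 144(x + 10)² -25(y + 6)² = -9900 + 14400 - 900 = 3600
Divide by 3600: (x + 10)²/25 - (y + 6)²/144 = 1
Hyperbola, center (-10, -6), transverse axis horizontal; a² = 25, b² = 144.
c² = a² + b² = 169, so c = 13.
e = c/a = 13/5.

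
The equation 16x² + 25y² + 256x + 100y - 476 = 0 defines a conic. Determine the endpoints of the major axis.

(-18, -2) and (2, -2)

Group: 16(x² + 16x) + 25(y² + 4y) = 476
Complete the square: 16(x + 8)² + 25(y + 2)² = 476 + 1024 + 100 = 1600
Divide through by 1600 to get (x + 8)²/100 + (y + 2)²/64 = 1.
Ellipse, center (-8, -2), major axis horizontal; a² = 100, b² = 64.
a = 10. Vertices at (h ± a, k).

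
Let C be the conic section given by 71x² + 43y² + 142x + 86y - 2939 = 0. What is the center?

(-1, -1)

Group: 71(x² + 2x) + 43(y² + 2y) = 2939
Complete the square: 71(x + 1)² + 43(y + 1)² = 2939 + 71 + 43 = 3053
Divide through by 3053 to get (x + 1)²/43 + (y + 1)²/71 = 1.
Ellipse with center (-1, -1).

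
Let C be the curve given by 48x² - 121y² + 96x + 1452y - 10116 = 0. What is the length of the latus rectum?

Collect terms: 48(x² + 2x) -121(y² - 12y) = 10116
48(x + 1)² -121(y - 6)² = 10116 + 48 - 4356 = 5808
Divide through by 5808 to get (x + 1)²/121 - (y - 6)²/48 = 1.
Hyperbola, center (-1, 6), transverse axis horizontal; a² = 121, b² = 48.
Latus rectum length = 2b²/a = 2·48/11 = 96/11.

96/11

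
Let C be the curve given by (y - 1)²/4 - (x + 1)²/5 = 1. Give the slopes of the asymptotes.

2√5/5 and -2√5/5

Center (-1, 1). The positive term is the y-term, so the transverse axis is vertical; a² = 4, b² = 5.
For a vertical hyperbola the asymptotes have slope ±a/b.
Here that is ±2/√5 = ±2√5/5.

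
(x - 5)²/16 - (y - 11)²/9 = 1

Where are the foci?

(0, 11) and (10, 11)

Center (5, 11). The positive term is the x-term, so the transverse axis is horizontal; a² = 16, b² = 9.
c² = a² + b² = 16 + 9 = 25, so c = 5.
Foci lie on the horizontal axis through the center: (h ± c, k).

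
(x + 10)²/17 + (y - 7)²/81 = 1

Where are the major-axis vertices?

Center (-10, 7). The larger denominator 81 sits under the y-term, so the major axis is vertical; a² = 81, b² = 17.
a = 9. Vertices at (h, k ± a).

(-10, -2) and (-10, 16)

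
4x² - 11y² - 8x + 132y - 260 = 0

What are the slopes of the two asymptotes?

Group the x- and y-terms: 4(x² - 2x) -11(y² - 12y) = 260
Completing the square gives 4(x - 1)² -11(y - 6)² = 260 + 4 - 396 = -132.
Divide by -132: (y - 6)²/12 - (x - 1)²/33 = 1
Hyperbola, center (1, 6), transverse axis vertical; a² = 12, b² = 33.
For a vertical hyperbola the asymptotes have slope ±a/b.
Here that is ±2√3/√33 = ±2√11/11.

2√11/11 and -2√11/11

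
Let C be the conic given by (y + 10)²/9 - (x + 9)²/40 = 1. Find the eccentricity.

e = 7/3

Center (-9, -10). The positive term is the y-term, so the transverse axis is vertical; a² = 9, b² = 40.
c² = a² + b² = 49, so c = 7.
e = c/a = 7/3.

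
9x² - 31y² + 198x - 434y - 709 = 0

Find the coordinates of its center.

(-11, -7)

9(x² + 22x) -31(y² + 14y) = 709
Complete the square in x and y: 9(x + 11)² -31(y + 7)² = 709 + 1089 - 1519 = 279
Divide through by 279 to get (x + 11)²/31 - (y + 7)²/9 = 1.
Hyperbola with center (-11, -7).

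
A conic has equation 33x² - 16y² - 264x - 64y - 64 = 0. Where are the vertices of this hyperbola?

33(x² - 8x) -16(y² + 4y) = 64
33(x - 4)² -16(y + 2)² = 64 + 528 - 64 = 528
Divide through by 528 to get (x - 4)²/16 - (y + 2)²/33 = 1.
Hyperbola, center (4, -2), transverse axis horizontal; a² = 16, b² = 33.
a = 4. Vertices at (h ± a, k).

(0, -2) and (8, -2)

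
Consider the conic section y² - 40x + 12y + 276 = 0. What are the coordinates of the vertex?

Only y is squared. Complete the square in y: (y + 6)² = 40(x - 6).
Vertex (6, -6); 4p = 40 so p = 10. Opens right.

(6, -6)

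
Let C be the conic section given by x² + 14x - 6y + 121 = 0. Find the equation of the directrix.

Only x is squared. Complete the square in x: (x + 7)² = 6(y - 12).
Vertex (-7, 12); 4p = 6 so p = 3/2. Opens up.
Directrix is the horizontal line y = k − p = 12 − (3/2) = 21/2.

y = 21/2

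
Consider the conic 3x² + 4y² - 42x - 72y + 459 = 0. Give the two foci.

(6, 9) and (8, 9)

3(x² - 14x) + 4(y² - 18y) = -459
Complete the square in x and y: 3(x - 7)² + 4(y - 9)² = -459 + 147 + 324 = 12
Dividing both sides by 12: (x - 7)²/4 + (y - 9)²/3 = 1
Ellipse, center (7, 9), major axis horizontal; a² = 4, b² = 3.
c² = a² - b² = 4 - 3 = 1, so c = 1.
Foci lie on the horizontal axis through the center: (h ± c, k).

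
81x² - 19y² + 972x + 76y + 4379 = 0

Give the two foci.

Collect terms: 81(x² + 12x) -19(y² - 4y) = -4379
Complete the square: 81(x + 6)² -19(y - 2)² = -4379 + 2916 - 76 = -1539
Dividing both sides by -1539: (y - 2)²/81 - (x + 6)²/19 = 1
Hyperbola, center (-6, 2), transverse axis vertical; a² = 81, b² = 19.
c² = a² + b² = 81 + 19 = 100, so c = 10.
Foci lie on the vertical axis through the center: (h, k ± c).

(-6, -8) and (-6, 12)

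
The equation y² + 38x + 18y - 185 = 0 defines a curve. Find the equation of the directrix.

x = 33/2

Only y is squared. Complete the square in y: (y + 9)² = -38(x - 7).
Vertex (7, -9); 4p = -38 so p = -19/2. Opens left.
Directrix is the vertical line x = h − p = 7 − (-19/2) = 33/2.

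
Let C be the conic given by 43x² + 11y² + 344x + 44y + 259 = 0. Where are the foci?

Group the x- and y-terms: 43(x² + 8x) + 11(y² + 4y) = -259
Completing the square gives 43(x + 4)² + 11(y + 2)² = -259 + 688 + 44 = 473.
Divide through by 473 to get (x + 4)²/11 + (y + 2)²/43 = 1.
Ellipse, center (-4, -2), major axis vertical; a² = 43, b² = 11.
c² = a² - b² = 43 - 11 = 32, so c = 4√2.
Foci lie on the vertical axis through the center: (h, k ± c).

(-4, -2 - 4√2) and (-4, -2 + 4√2)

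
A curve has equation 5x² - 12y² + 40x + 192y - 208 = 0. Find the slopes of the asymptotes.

√15/6 and -√15/6

Rearranging, 5(x² + 8x) -12(y² - 16y) = 208.
Completing the square gives 5(x + 4)² -12(y - 8)² = 208 + 80 - 768 = -480.
Divide by -480: (y - 8)²/40 - (x + 4)²/96 = 1
Hyperbola, center (-4, 8), transverse axis vertical; a² = 40, b² = 96.
For a vertical hyperbola the asymptotes have slope ±a/b.
Here that is ±2√10/4√6 = ±√15/6.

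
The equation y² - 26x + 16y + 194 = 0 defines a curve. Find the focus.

(23/2, -8)

Only y is squared. Complete the square in y: (y + 8)² = 26(x - 5).
Vertex (5, -8); 4p = 26 so p = 13/2. Opens right.
Focus is p units from the vertex along the axis: (h + p, k).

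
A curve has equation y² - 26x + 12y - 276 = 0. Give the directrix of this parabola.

x = -37/2

Only y is squared. Complete the square in y: (y + 6)² = 26(x + 12).
Vertex (-12, -6); 4p = 26 so p = 13/2. Opens right.
Directrix is the vertical line x = h − p = -12 − (13/2) = -37/2.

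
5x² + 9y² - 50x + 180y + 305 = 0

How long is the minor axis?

Group: 5(x² - 10x) + 9(y² + 20y) = -305
Complete the square: 5(x - 5)² + 9(y + 10)² = -305 + 125 + 900 = 720
Divide through by 720 to get (x - 5)²/144 + (y + 10)²/80 = 1.
Ellipse, center (5, -10), major axis horizontal; a² = 144, b² = 80.
b² = 80 so b = 4√5; the minor axis has length 2b = 8√5.

8√5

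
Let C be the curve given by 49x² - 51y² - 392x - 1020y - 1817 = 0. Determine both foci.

Rearranging, 49(x² - 8x) -51(y² + 20y) = 1817.
Complete the square: 49(x - 4)² -51(y + 10)² = 1817 + 784 - 5100 = -2499
Divide through by -2499 to get (y + 10)²/49 - (x - 4)²/51 = 1.
Hyperbola, center (4, -10), transverse axis vertical; a² = 49, b² = 51.
c² = a² + b² = 49 + 51 = 100, so c = 10.
Foci lie on the vertical axis through the center: (h, k ± c).

(4, -20) and (4, 0)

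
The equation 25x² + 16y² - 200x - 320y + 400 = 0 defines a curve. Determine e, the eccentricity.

e = 3/5

Rearranging, 25(x² - 8x) + 16(y² - 20y) = -400.
25(x - 4)² + 16(y - 10)² = -400 + 400 + 1600 = 1600
Divide by 1600: (x - 4)²/64 + (y - 10)²/100 = 1
Ellipse, center (4, 10), major axis vertical; a² = 100, b² = 64.
c² = a² - b² = 36, so c = 6.
e = c/a = 6/10 = 3/5.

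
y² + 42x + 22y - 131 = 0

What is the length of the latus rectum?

Only y is squared. Complete the square in y: (y + 11)² = -42(x - 6).
Vertex (6, -11); 4p = -42 so p = -21/2. Opens left.
Latus rectum length = |4p| = 42.

42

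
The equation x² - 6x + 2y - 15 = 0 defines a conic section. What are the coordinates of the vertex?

(3, 12)

Only x is squared. Complete the square in x: (x - 3)² = -2(y - 12).
Vertex (3, 12); 4p = -2 so p = -1/2. Opens down.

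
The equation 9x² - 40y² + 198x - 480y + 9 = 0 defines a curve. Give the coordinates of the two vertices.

Group: 9(x² + 22x) -40(y² + 12y) = -9
Complete the square in x and y: 9(x + 11)² -40(y + 6)² = -9 + 1089 - 1440 = -360
Divide through by -360 to get (y + 6)²/9 - (x + 11)²/40 = 1.
Hyperbola, center (-11, -6), transverse axis vertical; a² = 9, b² = 40.
a = 3. Vertices at (h, k ± a).

(-11, -9) and (-11, -3)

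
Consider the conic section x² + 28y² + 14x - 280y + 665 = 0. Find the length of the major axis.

4√21

Group the x- and y-terms: (x² + 14x) + 28(y² - 10y) = -665
(x + 7)² + 28(y - 5)² = -665 + 49 + 700 = 84
Divide through by 84 to get (x + 7)²/84 + (y - 5)²/3 = 1.
Ellipse, center (-7, 5), major axis horizontal; a² = 84, b² = 3.
a² = 84 so a = 2√21; the major axis has length 2a = 4√21.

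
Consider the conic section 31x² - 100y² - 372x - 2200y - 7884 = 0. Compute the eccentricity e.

e = √4061/31

Group: 31(x² - 12x) -100(y² + 22y) = 7884
Complete the square: 31(x - 6)² -100(y + 11)² = 7884 + 1116 - 12100 = -3100
Dividing both sides by -3100: (y + 11)²/31 - (x - 6)²/100 = 1
Hyperbola, center (6, -11), transverse axis vertical; a² = 31, b² = 100.
c² = a² + b² = 131, so c = √131.
e = c/a = √131/√31 = √4061/31.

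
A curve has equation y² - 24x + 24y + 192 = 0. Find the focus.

Only y is squared. Complete the square in y: (y + 12)² = 24(x - 2).
Vertex (2, -12); 4p = 24 so p = 6. Opens right.
Focus is p units from the vertex along the axis: (h + p, k).

(8, -12)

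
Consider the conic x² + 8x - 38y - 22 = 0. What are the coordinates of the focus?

(-4, 17/2)

Only x is squared. Complete the square in x: (x + 4)² = 38(y + 1).
Vertex (-4, -1); 4p = 38 so p = 19/2. Opens up.
Focus is p units from the vertex along the axis: (h, k + p).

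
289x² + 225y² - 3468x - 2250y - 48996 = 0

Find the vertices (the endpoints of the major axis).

Collect terms: 289(x² - 12x) + 225(y² - 10y) = 48996
Complete the square in x and y: 289(x - 6)² + 225(y - 5)² = 48996 + 10404 + 5625 = 65025
Dividing both sides by 65025: (x - 6)²/225 + (y - 5)²/289 = 1
Ellipse, center (6, 5), major axis vertical; a² = 289, b² = 225.
a = 17. Vertices at (h, k ± a).

(6, -12) and (6, 22)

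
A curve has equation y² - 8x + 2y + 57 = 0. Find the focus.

(9, -1)

Only y is squared. Complete the square in y: (y + 1)² = 8(x - 7).
Vertex (7, -1); 4p = 8 so p = 2. Opens right.
Focus is p units from the vertex along the axis: (h + p, k).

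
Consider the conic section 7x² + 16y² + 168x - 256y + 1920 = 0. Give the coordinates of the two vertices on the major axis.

(-16, 8) and (-8, 8)

Group: 7(x² + 24x) + 16(y² - 16y) = -1920
Completing the square gives 7(x + 12)² + 16(y - 8)² = -1920 + 1008 + 1024 = 112.
Dividing both sides by 112: (x + 12)²/16 + (y - 8)²/7 = 1
Ellipse, center (-12, 8), major axis horizontal; a² = 16, b² = 7.
a = 4. Vertices at (h ± a, k).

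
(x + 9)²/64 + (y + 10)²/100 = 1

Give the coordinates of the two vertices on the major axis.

(-9, -20) and (-9, 0)

Center (-9, -10). The larger denominator 100 sits under the y-term, so the major axis is vertical; a² = 100, b² = 64.
a = 10. Vertices at (h, k ± a).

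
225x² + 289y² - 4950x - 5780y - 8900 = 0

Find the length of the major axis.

34

Group the x- and y-terms: 225(x² - 22x) + 289(y² - 20y) = 8900
Completing the square gives 225(x - 11)² + 289(y - 10)² = 8900 + 27225 + 28900 = 65025.
Dividing both sides by 65025: (x - 11)²/289 + (y - 10)²/225 = 1
Ellipse, center (11, 10), major axis horizontal; a² = 289, b² = 225.
a² = 289 so a = 17; the major axis has length 2a = 34.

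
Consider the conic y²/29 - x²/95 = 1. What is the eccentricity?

e = 2√899/29

Center (0, 0). The positive term is the y-term, so the transverse axis is vertical; a² = 29, b² = 95.
c² = a² + b² = 124, so c = 2√31.
e = c/a = 2√31/√29 = 2√899/29.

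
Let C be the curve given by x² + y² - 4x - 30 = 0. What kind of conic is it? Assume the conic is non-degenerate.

circle

No xy term. Coefficients of x² and y² are A = 1, C = 1.
A = C (same sign) ⇒ circle.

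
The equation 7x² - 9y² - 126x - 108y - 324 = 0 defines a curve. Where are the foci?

Rearranging, 7(x² - 18x) -9(y² + 12y) = 324.
Complete the square: 7(x - 9)² -9(y + 6)² = 324 + 567 - 324 = 567
Divide through by 567 to get (x - 9)²/81 - (y + 6)²/63 = 1.
Hyperbola, center (9, -6), transverse axis horizontal; a² = 81, b² = 63.
c² = a² + b² = 81 + 63 = 144, so c = 12.
Foci lie on the horizontal axis through the center: (h ± c, k).

(-3, -6) and (21, -6)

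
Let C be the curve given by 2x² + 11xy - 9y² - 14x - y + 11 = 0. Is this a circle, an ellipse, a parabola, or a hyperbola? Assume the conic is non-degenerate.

A = 2, B = 11, C = -9.
Discriminant B² − 4AC = 11² − 4·2·(-9) = 193.
B² − 4AC > 0 ⇒ hyperbola.

hyperbola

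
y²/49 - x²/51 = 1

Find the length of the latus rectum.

102/7

Center (0, 0). The positive term is the y-term, so the transverse axis is vertical; a² = 49, b² = 51.
Latus rectum length = 2b²/a = 2·51/7 = 102/7.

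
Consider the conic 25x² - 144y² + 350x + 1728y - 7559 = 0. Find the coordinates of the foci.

25(x² + 14x) -144(y² - 12y) = 7559
Completing the square gives 25(x + 7)² -144(y - 6)² = 7559 + 1225 - 5184 = 3600.
Dividing both sides by 3600: (x + 7)²/144 - (y - 6)²/25 = 1
Hyperbola, center (-7, 6), transverse axis horizontal; a² = 144, b² = 25.
c² = a² + b² = 144 + 25 = 169, so c = 13.
Foci lie on the horizontal axis through the center: (h ± c, k).

(-20, 6) and (6, 6)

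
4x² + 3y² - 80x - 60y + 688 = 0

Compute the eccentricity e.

Group: 4(x² - 20x) + 3(y² - 20y) = -688
Completing the square gives 4(x - 10)² + 3(y - 10)² = -688 + 400 + 300 = 12.
Divide through by 12 to get (x - 10)²/3 + (y - 10)²/4 = 1.
Ellipse, center (10, 10), major axis vertical; a² = 4, b² = 3.
c² = a² - b² = 1, so c = 1.
e = c/a = 1/2.

e = 1/2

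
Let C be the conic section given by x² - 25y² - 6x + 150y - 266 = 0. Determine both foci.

Group the x- and y-terms: (x² - 6x) -25(y² - 6y) = 266
Complete the square: (x - 3)² -25(y - 3)² = 266 + 9 - 225 = 50
Divide through by 50 to get (x - 3)²/50 - (y - 3)²/2 = 1.
Hyperbola, center (3, 3), transverse axis horizontal; a² = 50, b² = 2.
c² = a² + b² = 50 + 2 = 52, so c = 2√13.
Foci lie on the horizontal axis through the center: (h ± c, k).

(3 - 2√13, 3) and (3 + 2√13, 3)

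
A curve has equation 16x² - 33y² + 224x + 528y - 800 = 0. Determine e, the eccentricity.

e = 7/4

16(x² + 14x) -33(y² - 16y) = 800
Completing the square gives 16(x + 7)² -33(y - 8)² = 800 + 784 - 2112 = -528.
Divide through by -528 to get (y - 8)²/16 - (x + 7)²/33 = 1.
Hyperbola, center (-7, 8), transverse axis vertical; a² = 16, b² = 33.
c² = a² + b² = 49, so c = 7.
e = c/a = 7/4.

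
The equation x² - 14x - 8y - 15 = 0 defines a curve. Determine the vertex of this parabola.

(7, -8)

Only x is squared. Complete the square in x: (x - 7)² = 8(y + 8).
Vertex (7, -8); 4p = 8 so p = 2. Opens up.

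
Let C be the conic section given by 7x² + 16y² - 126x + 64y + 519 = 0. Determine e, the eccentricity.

e = 3/4

Rearranging, 7(x² - 18x) + 16(y² + 4y) = -519.
7(x - 9)² + 16(y + 2)² = -519 + 567 + 64 = 112
Divide by 112: (x - 9)²/16 + (y + 2)²/7 = 1
Ellipse, center (9, -2), major axis horizontal; a² = 16, b² = 7.
c² = a² - b² = 9, so c = 3.
e = c/a = 3/4.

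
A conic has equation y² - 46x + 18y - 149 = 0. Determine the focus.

(13/2, -9)

Only y is squared. Complete the square in y: (y + 9)² = 46(x + 5).
Vertex (-5, -9); 4p = 46 so p = 23/2. Opens right.
Focus is p units from the vertex along the axis: (h + p, k).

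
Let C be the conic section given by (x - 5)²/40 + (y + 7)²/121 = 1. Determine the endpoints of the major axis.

(5, -18) and (5, 4)

Center (5, -7). The larger denominator 121 sits under the y-term, so the major axis is vertical; a² = 121, b² = 40.
a = 11. Vertices at (h, k ± a).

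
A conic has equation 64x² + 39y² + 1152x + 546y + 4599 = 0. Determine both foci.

(-9, -12) and (-9, -2)

64(x² + 18x) + 39(y² + 14y) = -4599
Complete the square: 64(x + 9)² + 39(y + 7)² = -4599 + 5184 + 1911 = 2496
Dividing both sides by 2496: (x + 9)²/39 + (y + 7)²/64 = 1
Ellipse, center (-9, -7), major axis vertical; a² = 64, b² = 39.
c² = a² - b² = 64 - 39 = 25, so c = 5.
Foci lie on the vertical axis through the center: (h, k ± c).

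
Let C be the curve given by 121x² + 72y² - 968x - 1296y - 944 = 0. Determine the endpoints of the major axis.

Collect terms: 121(x² - 8x) + 72(y² - 18y) = 944
121(x - 4)² + 72(y - 9)² = 944 + 1936 + 5832 = 8712
Divide through by 8712 to get (x - 4)²/72 + (y - 9)²/121 = 1.
Ellipse, center (4, 9), major axis vertical; a² = 121, b² = 72.
a = 11. Vertices at (h, k ± a).

(4, -2) and (4, 20)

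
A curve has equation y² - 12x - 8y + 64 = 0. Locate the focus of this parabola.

(7, 4)

Only y is squared. Complete the square in y: (y - 4)² = 12(x - 4).
Vertex (4, 4); 4p = 12 so p = 3. Opens right.
Focus is p units from the vertex along the axis: (h + p, k).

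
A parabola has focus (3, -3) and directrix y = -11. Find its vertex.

(3, -7)

The vertex is the midpoint between the focus and the directrix along the axis of symmetry.
Axis is vertical (directrix is horizontal). Vertex y-coordinate = (-3 + (-11))/2 = -7; x-coordinate = 3.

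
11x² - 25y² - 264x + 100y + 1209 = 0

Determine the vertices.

(7, 2) and (17, 2)

Collect terms: 11(x² - 24x) -25(y² - 4y) = -1209
Completing the square gives 11(x - 12)² -25(y - 2)² = -1209 + 1584 - 100 = 275.
Dividing both sides by 275: (x - 12)²/25 - (y - 2)²/11 = 1
Hyperbola, center (12, 2), transverse axis horizontal; a² = 25, b² = 11.
a = 5. Vertices at (h ± a, k).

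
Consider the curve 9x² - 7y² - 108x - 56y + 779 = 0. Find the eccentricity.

Collect terms: 9(x² - 12x) -7(y² + 8y) = -779
Completing the square gives 9(x - 6)² -7(y + 4)² = -779 + 324 - 112 = -567.
Divide by -567: (y + 4)²/81 - (x - 6)²/63 = 1
Hyperbola, center (6, -4), transverse axis vertical; a² = 81, b² = 63.
c² = a² + b² = 144, so c = 12.
e = c/a = 12/9 = 4/3.

e = 4/3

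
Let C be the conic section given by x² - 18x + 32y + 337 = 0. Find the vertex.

(9, -8)

Only x is squared. Complete the square in x: (x - 9)² = -32(y + 8).
Vertex (9, -8); 4p = -32 so p = -8. Opens down.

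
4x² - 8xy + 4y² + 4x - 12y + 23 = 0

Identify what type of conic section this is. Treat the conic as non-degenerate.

A = 4, B = -8, C = 4.
Discriminant B² − 4AC = (-8)² − 4·4·4 = 0.
B² − 4AC = 0 ⇒ parabola.

parabola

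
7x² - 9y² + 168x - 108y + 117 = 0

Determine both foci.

Group: 7(x² + 24x) -9(y² + 12y) = -117
Complete the square: 7(x + 12)² -9(y + 6)² = -117 + 1008 - 324 = 567
Divide through by 567 to get (x + 12)²/81 - (y + 6)²/63 = 1.
Hyperbola, center (-12, -6), transverse axis horizontal; a² = 81, b² = 63.
c² = a² + b² = 81 + 63 = 144, so c = 12.
Foci lie on the horizontal axis through the center: (h ± c, k).

(-24, -6) and (0, -6)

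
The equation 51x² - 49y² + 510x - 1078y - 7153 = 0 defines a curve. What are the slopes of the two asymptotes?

Collect terms: 51(x² + 10x) -49(y² + 22y) = 7153
51(x + 5)² -49(y + 11)² = 7153 + 1275 - 5929 = 2499
Dividing both sides by 2499: (x + 5)²/49 - (y + 11)²/51 = 1
Hyperbola, center (-5, -11), transverse axis horizontal; a² = 49, b² = 51.
For a horizontal hyperbola the asymptotes have slope ±b/a.
Here that is ±√51/7.

√51/7 and -√51/7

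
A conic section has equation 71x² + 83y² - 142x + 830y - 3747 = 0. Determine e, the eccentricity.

e = 2√249/83

Collect terms: 71(x² - 2x) + 83(y² + 10y) = 3747
Complete the square: 71(x - 1)² + 83(y + 5)² = 3747 + 71 + 2075 = 5893
Dividing both sides by 5893: (x - 1)²/83 + (y + 5)²/71 = 1
Ellipse, center (1, -5), major axis horizontal; a² = 83, b² = 71.
c² = a² - b² = 12, so c = 2√3.
e = c/a = 2√3/√83 = 2√249/83.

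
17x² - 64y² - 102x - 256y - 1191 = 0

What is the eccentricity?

e = 9/8

Rearranging, 17(x² - 6x) -64(y² + 4y) = 1191.
17(x - 3)² -64(y + 2)² = 1191 + 153 - 256 = 1088
Divide through by 1088 to get (x - 3)²/64 - (y + 2)²/17 = 1.
Hyperbola, center (3, -2), transverse axis horizontal; a² = 64, b² = 17.
c² = a² + b² = 81, so c = 9.
e = c/a = 9/8.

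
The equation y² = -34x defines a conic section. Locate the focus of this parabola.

(-17/2, 0)

Vertex (0, 0); 4p = -34 so p = -17/2. Opens left.
Focus is p units from the vertex along the axis: (h + p, k).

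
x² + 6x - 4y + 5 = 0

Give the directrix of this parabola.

y = -2

Only x is squared. Complete the square in x: (x + 3)² = 4(y + 1).
Vertex (-3, -1); 4p = 4 so p = 1. Opens up.
Directrix is the horizontal line y = k − p = -1 − (1) = -2.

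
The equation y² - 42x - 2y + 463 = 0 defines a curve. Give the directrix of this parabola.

Only y is squared. Complete the square in y: (y - 1)² = 42(x - 11).
Vertex (11, 1); 4p = 42 so p = 21/2. Opens right.
Directrix is the vertical line x = h − p = 11 − (21/2) = 1/2.

x = 1/2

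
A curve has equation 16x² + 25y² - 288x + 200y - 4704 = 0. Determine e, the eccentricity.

e = 3/5

Rearranging, 16(x² - 18x) + 25(y² + 8y) = 4704.
Complete the square: 16(x - 9)² + 25(y + 4)² = 4704 + 1296 + 400 = 6400
Divide through by 6400 to get (x - 9)²/400 + (y + 4)²/256 = 1.
Ellipse, center (9, -4), major axis horizontal; a² = 400, b² = 256.
c² = a² - b² = 144, so c = 12.
e = c/a = 12/20 = 3/5.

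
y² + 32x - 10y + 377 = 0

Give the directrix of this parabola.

Only y is squared. Complete the square in y: (y - 5)² = -32(x + 11).
Vertex (-11, 5); 4p = -32 so p = -8. Opens left.
Directrix is the vertical line x = h − p = -11 − (-8) = -3.

x = -3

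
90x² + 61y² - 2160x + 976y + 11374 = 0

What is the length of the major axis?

6√10

Collect terms: 90(x² - 24x) + 61(y² + 16y) = -11374
Complete the square in x and y: 90(x - 12)² + 61(y + 8)² = -11374 + 12960 + 3904 = 5490
Divide by 5490: (x - 12)²/61 + (y + 8)²/90 = 1
Ellipse, center (12, -8), major axis vertical; a² = 90, b² = 61.
a² = 90 so a = 3√10; the major axis has length 2a = 6√10.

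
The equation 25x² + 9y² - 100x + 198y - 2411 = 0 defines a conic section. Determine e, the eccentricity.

e = 4/5

25(x² - 4x) + 9(y² + 22y) = 2411
Completing the square gives 25(x - 2)² + 9(y + 11)² = 2411 + 100 + 1089 = 3600.
Divide by 3600: (x - 2)²/144 + (y + 11)²/400 = 1
Ellipse, center (2, -11), major axis vertical; a² = 400, b² = 144.
c² = a² - b² = 256, so c = 16.
e = c/a = 16/20 = 4/5.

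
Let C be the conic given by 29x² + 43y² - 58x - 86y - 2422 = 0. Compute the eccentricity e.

e = √602/43

29(x² - 2x) + 43(y² - 2y) = 2422
29(x - 1)² + 43(y - 1)² = 2422 + 29 + 43 = 2494
Dividing both sides by 2494: (x - 1)²/86 + (y - 1)²/58 = 1
Ellipse, center (1, 1), major axis horizontal; a² = 86, b² = 58.
c² = a² - b² = 28, so c = 2√7.
e = c/a = 2√7/√86 = √602/43.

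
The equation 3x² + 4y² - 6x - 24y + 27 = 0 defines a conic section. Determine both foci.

(0, 3) and (2, 3)

Group: 3(x² - 2x) + 4(y² - 6y) = -27
3(x - 1)² + 4(y - 3)² = -27 + 3 + 36 = 12
Divide through by 12 to get (x - 1)²/4 + (y - 3)²/3 = 1.
Ellipse, center (1, 3), major axis horizontal; a² = 4, b² = 3.
c² = a² - b² = 4 - 3 = 1, so c = 1.
Foci lie on the horizontal axis through the center: (h ± c, k).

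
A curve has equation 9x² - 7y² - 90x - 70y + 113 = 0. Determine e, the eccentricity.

e = 4/3

Group the x- and y-terms: 9(x² - 10x) -7(y² + 10y) = -113
Complete the square: 9(x - 5)² -7(y + 5)² = -113 + 225 - 175 = -63
Dividing both sides by -63: (y + 5)²/9 - (x - 5)²/7 = 1
Hyperbola, center (5, -5), transverse axis vertical; a² = 9, b² = 7.
c² = a² + b² = 16, so c = 4.
e = c/a = 4/3.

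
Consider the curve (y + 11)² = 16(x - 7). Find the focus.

(11, -11)

Vertex (7, -11); 4p = 16 so p = 4. Opens right.
Focus is p units from the vertex along the axis: (h + p, k).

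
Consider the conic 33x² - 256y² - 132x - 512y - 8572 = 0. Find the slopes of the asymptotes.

Group: 33(x² - 4x) -256(y² + 2y) = 8572
Complete the square in x and y: 33(x - 2)² -256(y + 1)² = 8572 + 132 - 256 = 8448
Dividing both sides by 8448: (x - 2)²/256 - (y + 1)²/33 = 1
Hyperbola, center (2, -1), transverse axis horizontal; a² = 256, b² = 33.
For a horizontal hyperbola the asymptotes have slope ±b/a.
Here that is ±√33/16.

√33/16 and -√33/16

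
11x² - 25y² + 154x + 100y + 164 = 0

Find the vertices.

(-12, 2) and (-2, 2)

Group the x- and y-terms: 11(x² + 14x) -25(y² - 4y) = -164
Complete the square in x and y: 11(x + 7)² -25(y - 2)² = -164 + 539 - 100 = 275
Dividing both sides by 275: (x + 7)²/25 - (y - 2)²/11 = 1
Hyperbola, center (-7, 2), transverse axis horizontal; a² = 25, b² = 11.
a = 5. Vertices at (h ± a, k).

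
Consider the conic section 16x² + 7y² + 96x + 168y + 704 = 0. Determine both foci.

(-3, -18) and (-3, -6)

Group the x- and y-terms: 16(x² + 6x) + 7(y² + 24y) = -704
16(x + 3)² + 7(y + 12)² = -704 + 144 + 1008 = 448
Divide by 448: (x + 3)²/28 + (y + 12)²/64 = 1
Ellipse, center (-3, -12), major axis vertical; a² = 64, b² = 28.
c² = a² - b² = 64 - 28 = 36, so c = 6.
Foci lie on the vertical axis through the center: (h, k ± c).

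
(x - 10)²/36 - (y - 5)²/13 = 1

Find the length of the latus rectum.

13/3

Center (10, 5). The positive term is the x-term, so the transverse axis is horizontal; a² = 36, b² = 13.
Latus rectum length = 2b²/a = 2·13/6 = 13/3.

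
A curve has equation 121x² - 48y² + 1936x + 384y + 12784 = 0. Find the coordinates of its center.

(-8, 4)

Collect terms: 121(x² + 16x) -48(y² - 8y) = -12784
Complete the square in x and y: 121(x + 8)² -48(y - 4)² = -12784 + 7744 - 768 = -5808
Dividing both sides by -5808: (y - 4)²/121 - (x + 8)²/48 = 1
Hyperbola with center (-8, 4).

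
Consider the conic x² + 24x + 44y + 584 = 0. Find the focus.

(-12, -21)

Only x is squared. Complete the square in x: (x + 12)² = -44(y + 10).
Vertex (-12, -10); 4p = -44 so p = -11. Opens down.
Focus is p units from the vertex along the axis: (h, k + p).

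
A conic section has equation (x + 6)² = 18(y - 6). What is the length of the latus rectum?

Vertex (-6, 6); 4p = 18 so p = 9/2. Opens up.
Latus rectum length = |4p| = 18.

18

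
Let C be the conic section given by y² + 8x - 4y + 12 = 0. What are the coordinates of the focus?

(-3, 2)

Only y is squared. Complete the square in y: (y - 2)² = -8(x + 1).
Vertex (-1, 2); 4p = -8 so p = -2. Opens left.
Focus is p units from the vertex along the axis: (h + p, k).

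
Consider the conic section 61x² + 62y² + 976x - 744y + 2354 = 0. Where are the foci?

(-9, 6) and (-7, 6)

Group: 61(x² + 16x) + 62(y² - 12y) = -2354
Complete the square: 61(x + 8)² + 62(y - 6)² = -2354 + 3904 + 2232 = 3782
Dividing both sides by 3782: (x + 8)²/62 + (y - 6)²/61 = 1
Ellipse, center (-8, 6), major axis horizontal; a² = 62, b² = 61.
c² = a² - b² = 62 - 61 = 1, so c = 1.
Foci lie on the horizontal axis through the center: (h ± c, k).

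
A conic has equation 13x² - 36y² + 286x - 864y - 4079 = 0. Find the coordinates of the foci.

(-18, -12) and (-4, -12)

Group: 13(x² + 22x) -36(y² + 24y) = 4079
Completing the square gives 13(x + 11)² -36(y + 12)² = 4079 + 1573 - 5184 = 468.
Divide by 468: (x + 11)²/36 - (y + 12)²/13 = 1
Hyperbola, center (-11, -12), transverse axis horizontal; a² = 36, b² = 13.
c² = a² + b² = 36 + 13 = 49, so c = 7.
Foci lie on the horizontal axis through the center: (h ± c, k).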